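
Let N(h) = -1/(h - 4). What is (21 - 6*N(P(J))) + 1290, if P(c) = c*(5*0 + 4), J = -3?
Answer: 10485/8 ≈ 1310.6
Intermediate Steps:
P(c) = 4*c (P(c) = c*(0 + 4) = c*4 = 4*c)
N(h) = -1/(-4 + h)
(21 - 6*N(P(J))) + 1290 = (21 - (-6)/(-4 + 4*(-3))) + 1290 = (21 - (-6)/(-4 - 12)) + 1290 = (21 - (-6)/(-16)) + 1290 = (21 - (-6)*(-1)/16) + 1290 = (21 - 6*1/16) + 1290 = (21 - 3/8) + 1290 = 165/8 + 1290 = 10485/8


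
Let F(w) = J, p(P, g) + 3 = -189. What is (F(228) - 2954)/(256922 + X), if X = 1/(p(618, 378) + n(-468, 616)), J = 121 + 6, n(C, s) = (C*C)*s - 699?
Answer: -381412883511/34663374905347 ≈ -0.011003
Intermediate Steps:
p(P, g) = -192 (p(P, g) = -3 - 189 = -192)
n(C, s) = -699 + s*C**2 (n(C, s) = C**2*s - 699 = s*C**2 - 699 = -699 + s*C**2)
J = 127
X = 1/134917893 (X = 1/(-192 + (-699 + 616*(-468)**2)) = 1/(-192 + (-699 + 616*219024)) = 1/(-192 + (-699 + 134918784)) = 1/(-192 + 134918085) = 1/134917893 ≈ 7.4119e-9)
F(w) = 127
(F(228) - 2954)/(256922 + X) = (127 - 2954)/(256922 + 1/134917893) = -2827/34663374905347/134917893 = -2827*134917893/34663374905347 = -381412883511/34663374905347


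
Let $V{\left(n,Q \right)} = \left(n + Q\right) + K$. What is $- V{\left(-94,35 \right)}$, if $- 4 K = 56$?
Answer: $73$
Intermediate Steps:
$K = -14$ ($K = \left(- \frac{1}{4}\right) 56 = -14$)
$V{\left(n,Q \right)} = -14 + Q + n$ ($V{\left(n,Q \right)} = \left(n + Q\right) - 14 = \left(Q + n\right) - 14 = -14 + Q + n$)
$- V{\left(-94,35 \right)} = - (-14 + 35 - 94) = \left(-1\right) \left(-73\right) = 73$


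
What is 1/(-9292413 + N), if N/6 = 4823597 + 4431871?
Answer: 1/46240395 ≈ 2.1626e-8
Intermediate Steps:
N = 55532808 (N = 6*(4823597 + 4431871) = 6*9255468 = 55532808)
1/(-9292413 + N) = 1/(-9292413 + 55532808) = 1/46240395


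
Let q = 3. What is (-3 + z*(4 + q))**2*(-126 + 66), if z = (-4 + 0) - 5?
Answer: -261360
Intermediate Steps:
z = -9 (z = -4 - 5 = -9)
(-3 + z*(4 + q))**2*(-126 + 66) = (-3 - 9*(4 + 3))**2*(-126 + 66) = (-3 - 9*7)**2*(-60) = (-3 - 63)**2*(-60) = (-66)**2*(-60) = 4356*(-60) = -261360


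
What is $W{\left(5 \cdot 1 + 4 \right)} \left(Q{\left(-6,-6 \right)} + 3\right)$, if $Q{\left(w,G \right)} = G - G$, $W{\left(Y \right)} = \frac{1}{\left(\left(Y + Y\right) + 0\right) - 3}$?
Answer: $\frac{1}{5} \approx 0.2$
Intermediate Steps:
$W{\left(Y \right)} = \frac{1}{-3 + 2 Y}$ ($W{\left(Y \right)} = \frac{1}{\left(2 Y + 0\right) - 3} = \frac{1}{2 Y - 3} = \frac{1}{-3 + 2 Y}$)
$Q{\left(w,G \right)} = 0$
$W{\left(5 \cdot 1 + 4 \right)} \left(Q{\left(-6,-6 \right)} + 3\right) = \frac{0 + 3}{-3 + 2 \left(5 \cdot 1 + 4\right)} = \frac{1}{-3 + 2 \left(5 + 4\right)} 3 = \frac{1}{-3 + 2 \cdot 9} \cdot 3 = \frac{1}{-3 + 18} \cdot 3 = \frac{1}{15} \cdot 3 = \frac{1}{5}$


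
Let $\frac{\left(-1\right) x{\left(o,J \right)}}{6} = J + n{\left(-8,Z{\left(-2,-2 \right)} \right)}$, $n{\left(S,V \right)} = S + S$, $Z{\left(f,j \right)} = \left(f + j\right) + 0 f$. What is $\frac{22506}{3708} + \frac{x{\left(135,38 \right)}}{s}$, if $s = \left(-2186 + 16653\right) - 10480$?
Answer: $\frac{1652629}{273774} \approx 6.0365$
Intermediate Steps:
$Z{\left(f,j \right)} = f + j$ ($Z{\left(f,j \right)} = \left(f + j\right) + 0 = f + j$)
$n{\left(S,V \right)} = 2 S$
$s = 3987$ ($s = 14467 - 10480 = 3987$)
$x{\left(o,J \right)} = 96 - 6 J$ ($x{\left(o,J \right)} = - 6 \left(J + 2 \left(-8\right)\right) = - 6 \left(J - 16\right) = - 6 \left(-16 + J\right) = 96 - 6 J$)
$\frac{22506}{3708} + \frac{x{\left(135,38 \right)}}{s} = \frac{22506}{3708} + \frac{96 - 228}{3987} = 22506 \cdot \frac{1}{3708} + \left(96 - 228\right) \frac{1}{3987} = \frac{3751}{618} - \frac{44}{1329} = \frac{1652629}{273774}$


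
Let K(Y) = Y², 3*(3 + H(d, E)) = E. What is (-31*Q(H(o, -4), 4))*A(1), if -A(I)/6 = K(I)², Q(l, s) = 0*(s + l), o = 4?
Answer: 0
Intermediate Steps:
H(d, E) = -3 + E/3
Q(l, s) = 0 (Q(l, s) = 0*(l + s) = 0)
A(I) = -6*I⁴
(-31*Q(H(o, -4), 4))*A(1) = (-31*0)*(-6*1⁴) = 0*(-6*1) = 0*(-6) = 0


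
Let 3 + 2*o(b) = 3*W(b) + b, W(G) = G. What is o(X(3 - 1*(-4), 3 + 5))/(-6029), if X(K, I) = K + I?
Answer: -57/12058 ≈ -0.0047272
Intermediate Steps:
X(K, I) = I + K
o(b) = -3/2 + 2*b (o(b) = -3/2 + (3*b + b)/2 = -3/2 + (4*b)/2 = -3/2 + 2*b)
o(X(3 - 1*(-4), 3 + 5))/(-6029) = (-3/2 + 2*((3 + 5) + (3 - 1*(-4))))/(-6029) = (-3/2 + 2*(8 + (3 + 4)))*(-1/6029) = (-3/2 + 2*(8 + 7))*(-1/6029) = (-3/2 + 2*15)*(-1/6029) = (-3/2 + 30)*(-1/6029) = (57/2)*(-1/6029) = -57/12058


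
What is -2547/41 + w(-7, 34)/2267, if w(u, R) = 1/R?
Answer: -196317625/3160198 ≈ -62.122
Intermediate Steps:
-2547/41 + w(-7, 34)/2267 = -2547/41 + 1/(34*2267) = -2547*1/41 + (1/34)*(1/2267) = -2547/41 + 1/77078 = -196317625/3160198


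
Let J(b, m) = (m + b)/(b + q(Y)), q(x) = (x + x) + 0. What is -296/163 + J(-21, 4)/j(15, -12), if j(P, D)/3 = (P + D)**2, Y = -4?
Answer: -228997/127629 ≈ -1.7942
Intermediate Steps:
q(x) = 2*x (q(x) = 2*x + 0 = 2*x)
J(b, m) = (b + m)/(-8 + b) (J(b, m) = (m + b)/(b + 2*(-4)) = (b + m)/(b - 8) = (b + m)/(-8 + b))
j(P, D) = 3*(D + P)**2 (j(P, D) = 3*(P + D)**2 = 3*(D + P)**2)
-296/163 + J(-21, 4)/j(15, -12) = -296/163 + ((-21 + 4)/(-8 - 21))/((3*(-12 + 15)**2)) = -296*1/163 + (-17/(-29))/((3*3**2)) = -296/163 + (-1/29*(-17))/((3*9)) = -296/163 + (17/29)/27 = -296/163 + (17/29)*(1/27) = -296/163 + 17/783 = -228997/127629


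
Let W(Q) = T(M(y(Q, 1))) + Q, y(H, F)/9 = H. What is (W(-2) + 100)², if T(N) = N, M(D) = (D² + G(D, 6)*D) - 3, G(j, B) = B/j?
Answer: 180625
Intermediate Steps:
y(H, F) = 9*H
M(D) = 3 + D² (M(D) = (D² + (6/D)*D) - 3 = (D² + 6) - 3 = (6 + D²) - 3 = 3 + D²)
W(Q) = 3 + Q + 81*Q² (W(Q) = (3 + (9*Q)²) + Q = (3 + 81*Q²) + Q = 3 + Q + 81*Q²)
(W(-2) + 100)² = ((3 - 2 + 81*(-2)²) + 100)² = ((3 - 2 + 81*4) + 100)² = ((3 - 2 + 324) + 100)² = (325 + 100)² = 425² = 180625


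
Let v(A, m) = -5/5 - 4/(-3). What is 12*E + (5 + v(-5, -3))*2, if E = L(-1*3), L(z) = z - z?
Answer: 32/3 ≈ 10.667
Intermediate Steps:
v(A, m) = ⅓ (v(A, m) = -5*⅕ - 4*(-⅓) = -1 + 4/3 = ⅓)
L(z) = 0
E = 0
12*E + (5 + v(-5, -3))*2 = 12*0 + (5 + ⅓)*2 = 0 + (16/3)*2 = 0 + 32/3 = 32/3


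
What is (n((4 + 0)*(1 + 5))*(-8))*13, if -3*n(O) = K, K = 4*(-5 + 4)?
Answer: -416/3 ≈ -138.67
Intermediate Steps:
K = -4 (K = 4*(-1) = -4)
n(O) = 4/3 (n(O) = -⅓*(-4) = 4/3)
(n((4 + 0)*(1 + 5))*(-8))*13 = ((4/3)*(-8))*13 = -32/3*13 = -416/3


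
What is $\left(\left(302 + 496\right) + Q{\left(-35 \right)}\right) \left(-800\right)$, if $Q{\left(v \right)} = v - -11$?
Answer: $-619200$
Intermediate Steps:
$Q{\left(v \right)} = 11 + v$ ($Q{\left(v \right)} = v + 11 = 11 + v$)
$\left(\left(302 + 496\right) + Q{\left(-35 \right)}\right) \left(-800\right) = \left(\left(302 + 496\right) + \left(11 - 35\right)\right) \left(-800\right) = \left(798 - 24\right) \left(-800\right) = 774 \left(-800\right) = -619200$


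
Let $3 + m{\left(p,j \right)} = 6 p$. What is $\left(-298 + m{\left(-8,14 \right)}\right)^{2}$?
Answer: $121801$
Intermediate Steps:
$m{\left(p,j \right)} = -3 + 6 p$
$\left(-298 + m{\left(-8,14 \right)}\right)^{2} = \left(-298 + \left(-3 + 6 \left(-8\right)\right)\right)^{2} = \left(-298 - 51\right)^{2} = \left(-349\right)^{2} = 121801$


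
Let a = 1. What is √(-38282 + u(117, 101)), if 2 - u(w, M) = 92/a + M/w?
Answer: 35*I*√47645/39 ≈ 195.89*I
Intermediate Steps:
u(w, M) = -90 - M/w (u(w, M) = 2 - (92/1 + M/w) = 2 - (92*1 + M/w) = 2 - (92 + M/w) = 2 + (-92 - M/w) = -90 - M/w)
√(-38282 + u(117, 101)) = √(-38282 + (-90 - 1*101/117)) = √(-38282 + (-90 - 1*101*1/117)) = √(-38282 + (-90 - 101/117)) = √(-38282 - 10631/117) = √(-4489625/117) = 35*I*√47645/39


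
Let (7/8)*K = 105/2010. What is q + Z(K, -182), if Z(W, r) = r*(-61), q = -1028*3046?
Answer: -3120186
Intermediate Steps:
K = 4/67 (K = 8*(105/2010)/7 = 8*(105*(1/2010))/7 = (8/7)*(7/134) = 4/67 ≈ 0.059702)
q = -3131288
Z(W, r) = -61*r
q + Z(K, -182) = -3131288 - 61*(-182) = -3131288 + 11102 = -3120186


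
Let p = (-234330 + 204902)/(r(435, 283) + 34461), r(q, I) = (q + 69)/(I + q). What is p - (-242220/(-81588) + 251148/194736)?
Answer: -996944841700835/195003843253596 ≈ -5.1124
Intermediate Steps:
r(q, I) = (69 + q)/(I + q)
p = -1509236/1767393 (p = (-234330 + 204902)/((69 + 435)/(283 + 435) + 34461) = -29428/(504/718 + 34461) = -29428/((1/718)*504 + 34461) = -29428/(252/359 + 34461) = -29428/12371751/359 = -29428*359/12371751 = -1509236/1767393 ≈ -0.85393)
p - (-242220/(-81588) + 251148/194736) = -1509236/1767393 - (-242220/(-81588) + 251148/194736) = -1509236/1767393 - (-242220*(-1/81588) + 251148*(1/194736)) = -1509236/1767393 - (20185/6799 + 20929/16228) = -1509236/1767393 - 1*469858451/110334172 = -1509236/1767393 - 469858451/110334172 = -996944841700835/195003843253596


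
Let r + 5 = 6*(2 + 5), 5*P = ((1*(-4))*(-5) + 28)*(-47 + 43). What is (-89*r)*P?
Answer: 632256/5 ≈ 1.2645e+5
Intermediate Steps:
P = -192/5 (P = (((1*(-4))*(-5) + 28)*(-47 + 43))/5 = ((-4*(-5) + 28)*(-4))/5 = ((20 + 28)*(-4))/5 = (48*(-4))/5 = (1/5)*(-192) = -192/5 ≈ -38.400)
r = 37 (r = -5 + 6*(2 + 5) = -5 + 6*7 = -5 + 42 = 37)
(-89*r)*P = -89*37*(-192/5) = -3293*(-192/5) = 632256/5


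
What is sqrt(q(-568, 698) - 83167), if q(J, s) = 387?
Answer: 2*I*sqrt(20695) ≈ 287.72*I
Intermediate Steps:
sqrt(q(-568, 698) - 83167) = sqrt(387 - 83167) = sqrt(-82780) = 2*I*sqrt(20695)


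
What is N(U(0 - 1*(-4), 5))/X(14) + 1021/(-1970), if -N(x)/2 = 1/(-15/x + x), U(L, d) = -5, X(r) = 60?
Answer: -5929/11820 ≈ -0.50161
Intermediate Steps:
N(x) = -2/(x - 15/x) (N(x) = -2/(-15/x + x) = -2/(x - 15/x))
N(U(0 - 1*(-4), 5))/X(14) + 1021/(-1970) = -2*(-5)/(-15 + (-5)²)/60 + 1021/(-1970) = -2*(-5)/(-15 + 25)*(1/60) + 1021*(-1/1970) = -2*(-5)/10*(1/60) - 1021/1970 = -2*(-5)*⅒*(1/60) - 1021/1970 = 1*(1/60) - 1021/1970 = 1/60 - 1021/1970 = -5929/11820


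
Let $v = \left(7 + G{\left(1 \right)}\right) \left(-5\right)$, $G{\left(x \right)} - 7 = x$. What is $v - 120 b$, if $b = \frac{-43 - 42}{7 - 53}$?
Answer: $- \frac{6825}{23} \approx -296.74$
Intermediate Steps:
$G{\left(x \right)} = 7 + x$
$b = \frac{85}{46}$ ($b = - \frac{85}{-46} = \left(-85\right) \left(- \frac{1}{46}\right) = \frac{85}{46} \approx 1.8478$)
$v = -75$ ($v = \left(7 + \left(7 + 1\right)\right) \left(-5\right) = \left(7 + 8\right) \left(-5\right) = 15 \left(-5\right) = -75$)
$v - 120 b = -75 - \frac{5100}{23} = - \frac{6825}{23}$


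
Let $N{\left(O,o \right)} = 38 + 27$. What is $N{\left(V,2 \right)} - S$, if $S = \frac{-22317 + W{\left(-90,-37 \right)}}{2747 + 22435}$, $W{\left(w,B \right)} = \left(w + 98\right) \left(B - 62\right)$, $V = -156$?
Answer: $\frac{553313}{8394} \approx 65.918$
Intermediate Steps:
$W{\left(w,B \right)} = \left(-62 + B\right) \left(98 + w\right)$ ($W{\left(w,B \right)} = \left(98 + w\right) \left(-62 + B\right) = \left(-62 + B\right) \left(98 + w\right)$)
$N{\left(O,o \right)} = 65$
$S = - \frac{7703}{8394}$ ($S = \frac{-22317 - 792}{2747 + 22435} = \frac{-22317 + \left(-6076 + 5580 - 3626 + 3330\right)}{25182} = \left(-22317 - 792\right) \frac{1}{25182} = \left(-23109\right) \frac{1}{25182} = - \frac{7703}{8394} \approx -0.91768$)
$N{\left(V,2 \right)} - S = 65 - - \frac{7703}{8394} = 65 + \frac{7703}{8394} = \frac{553313}{8394}$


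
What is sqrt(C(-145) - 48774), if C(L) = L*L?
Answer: I*sqrt(27749) ≈ 166.58*I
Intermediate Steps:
C(L) = L**2
sqrt(C(-145) - 48774) = sqrt((-145)**2 - 48774) = sqrt(21025 - 48774) = sqrt(-27749) = I*sqrt(27749)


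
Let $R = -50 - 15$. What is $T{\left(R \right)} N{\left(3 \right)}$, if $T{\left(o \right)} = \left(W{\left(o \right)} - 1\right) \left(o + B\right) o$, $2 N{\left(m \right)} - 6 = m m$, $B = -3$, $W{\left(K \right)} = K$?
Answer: $-2187900$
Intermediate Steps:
$N{\left(m \right)} = 3 + \frac{m^{2}}{2}$ ($N{\left(m \right)} = 3 + \frac{m m}{2} = 3 + \frac{m^{2}}{2}$)
$R = -65$ ($R = -50 - 15 = -65$)
$T{\left(o \right)} = o \left(-1 + o\right) \left(-3 + o\right)$ ($T{\left(o \right)} = \left(o - 1\right) \left(o - 3\right) o = \left(-1 + o\right) \left(-3 + o\right) o = o \left(-1 + o\right) \left(-3 + o\right)$)
$T{\left(R \right)} N{\left(3 \right)} = - 65 \left(3 + \left(-65\right)^{2} - -260\right) \left(3 + \frac{3^{2}}{2}\right) = - 65 \left(3 + 4225 + 260\right) \left(3 + \frac{1}{2} \cdot 9\right) = \left(-65\right) 4488 \left(3 + \frac{9}{2}\right) = \left(-291720\right) \frac{15}{2} = -2187900$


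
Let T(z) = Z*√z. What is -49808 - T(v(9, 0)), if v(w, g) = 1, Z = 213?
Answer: -50021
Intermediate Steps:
T(z) = 213*√z
-49808 - T(v(9, 0)) = -49808 - 213*√1 = -49808 - 213 = -50021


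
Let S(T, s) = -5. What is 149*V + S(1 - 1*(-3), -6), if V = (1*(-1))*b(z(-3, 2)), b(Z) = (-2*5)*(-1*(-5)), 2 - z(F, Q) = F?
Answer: 7445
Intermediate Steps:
z(F, Q) = 2 - F
b(Z) = -50 (b(Z) = -10*5 = -50)
V = 50 (V = (1*(-1))*(-50) = -1*(-50) = 50)
149*V + S(1 - 1*(-3), -6) = 149*50 - 5 = 7450 - 5 = 7445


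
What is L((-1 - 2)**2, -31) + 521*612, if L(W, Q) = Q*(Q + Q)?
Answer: 320774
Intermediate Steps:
L(W, Q) = 2*Q**2 (L(W, Q) = Q*(2*Q) = 2*Q**2)
L((-1 - 2)**2, -31) + 521*612 = 2*(-31)**2 + 521*612 = 2*961 + 318852 = 1922 + 318852 = 320774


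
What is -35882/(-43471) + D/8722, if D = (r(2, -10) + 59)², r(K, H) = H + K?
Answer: 426030875/379154062 ≈ 1.1236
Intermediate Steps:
D = 2601 (D = ((-10 + 2) + 59)² = (-8 + 59)² = 51² = 2601)
-35882/(-43471) + D/8722 = -35882/(-43471) + 2601/8722 = -35882*(-1/43471) + 2601*(1/8722) = 35882/43471 + 2601/8722 = 426030875/379154062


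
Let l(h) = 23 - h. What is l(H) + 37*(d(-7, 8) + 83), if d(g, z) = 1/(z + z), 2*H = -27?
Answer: 49757/16 ≈ 3109.8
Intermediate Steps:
H = -27/2 (H = (½)*(-27) = -27/2 ≈ -13.500)
d(g, z) = 1/(2*z)
l(H) + 37*(d(-7, 8) + 83) = (23 - 1*(-27/2)) + 37*((½)/8 + 83) = (23 + 27/2) + 37*((½)*(⅛) + 83) = 73/2 + 37*(1/16 + 83) = 73/2 + 37*(1329/16) = 73/2 + 49173/16 = 49757/16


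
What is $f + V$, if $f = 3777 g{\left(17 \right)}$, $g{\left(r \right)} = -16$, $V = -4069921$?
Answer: $-4130353$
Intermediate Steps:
$f = -60432$ ($f = 3777 \left(-16\right) = -60432$)
$f + V = -60432 - 4069921 = -4130353$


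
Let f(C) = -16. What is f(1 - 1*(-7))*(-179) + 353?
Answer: 3217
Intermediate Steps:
f(1 - 1*(-7))*(-179) + 353 = -16*(-179) + 353 = 2864 + 353 = 3217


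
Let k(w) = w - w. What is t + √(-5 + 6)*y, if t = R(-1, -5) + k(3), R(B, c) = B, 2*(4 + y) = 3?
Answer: -7/2 ≈ -3.5000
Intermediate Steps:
y = -5/2 (y = -4 + (½)*3 = -4 + 3/2 = -5/2 ≈ -2.5000)
k(w) = 0
t = -1 (t = -1 + 0 = -1)
t + √(-5 + 6)*y = -1 + √(-5 + 6)*(-5/2) = -1 + √1*(-5/2) = -1 + 1*(-5/2) = -1 - 5/2 = -7/2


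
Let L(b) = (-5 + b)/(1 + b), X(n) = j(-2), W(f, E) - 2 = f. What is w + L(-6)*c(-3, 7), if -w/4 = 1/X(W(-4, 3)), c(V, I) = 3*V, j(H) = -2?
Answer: -89/5 ≈ -17.800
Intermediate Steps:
W(f, E) = 2 + f
X(n) = -2
L(b) = (-5 + b)/(1 + b)
w = 2 (w = -4/(-2) = -4*(-½) = 2)
w + L(-6)*c(-3, 7) = 2 + ((-5 - 6)/(1 - 6))*(3*(-3)) = 2 + (-11/(-5))*(-9) = 2 - ⅕*(-11)*(-9) = 2 + (11/5)*(-9) = 2 - 99/5 = -89/5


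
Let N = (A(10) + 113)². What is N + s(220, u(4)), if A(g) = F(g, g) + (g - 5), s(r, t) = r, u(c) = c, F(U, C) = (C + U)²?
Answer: 268544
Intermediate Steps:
A(g) = -5 + g + 4*g² (A(g) = (g + g)² + (g - 5) = (2*g)² + (-5 + g) = 4*g² + (-5 + g) = -5 + g + 4*g²)
N = 268324 (N = ((-5 + 10 + 4*10²) + 113)² = ((-5 + 10 + 4*100) + 113)² = ((-5 + 10 + 400) + 113)² = (405 + 113)² = 518² = 268324)
N + s(220, u(4)) = 268324 + 220 = 268544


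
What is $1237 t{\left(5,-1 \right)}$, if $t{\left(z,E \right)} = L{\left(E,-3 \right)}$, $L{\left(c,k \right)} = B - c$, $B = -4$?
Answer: $-3711$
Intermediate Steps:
$L{\left(c,k \right)} = -4 - c$
$t{\left(z,E \right)} = -4 - E$
$1237 t{\left(5,-1 \right)} = 1237 \left(-4 - -1\right) = 1237 \left(-4 + 1\right) = 1237 \left(-3\right) = -3711$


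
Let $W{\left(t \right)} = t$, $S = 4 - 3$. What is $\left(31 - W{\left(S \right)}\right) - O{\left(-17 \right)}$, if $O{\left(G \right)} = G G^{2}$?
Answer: $4943$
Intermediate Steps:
$S = 1$ ($S = 4 - 3 = 1$)
$O{\left(G \right)} = G^{3}$
$\left(31 - W{\left(S \right)}\right) - O{\left(-17 \right)} = \left(31 - 1\right) - \left(-17\right)^{3} = \left(31 - 1\right) - -4913 = 30 + 4913 = 4943$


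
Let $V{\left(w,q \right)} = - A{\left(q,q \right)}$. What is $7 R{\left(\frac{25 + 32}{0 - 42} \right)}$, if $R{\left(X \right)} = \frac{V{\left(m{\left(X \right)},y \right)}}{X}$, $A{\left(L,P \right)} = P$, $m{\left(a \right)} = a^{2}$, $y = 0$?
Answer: $0$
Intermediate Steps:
$V{\left(w,q \right)} = - q$
$R{\left(X \right)} = 0$ ($R{\left(X \right)} = \frac{\left(-1\right) 0}{X} = \frac{0}{X} = 0$)
$7 R{\left(\frac{25 + 32}{0 - 42} \right)} = 7 \cdot 0 = 0$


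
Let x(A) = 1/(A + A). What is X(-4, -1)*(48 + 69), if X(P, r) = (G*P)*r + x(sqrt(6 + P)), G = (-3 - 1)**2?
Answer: 7488 + 117*sqrt(2)/4 ≈ 7529.4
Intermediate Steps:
G = 16 (G = (-4)**2 = 16)
x(A) = 1/(2*A)
X(P, r) = 1/(2*sqrt(6 + P)) + 16*P*r (X(P, r) = (16*P)*r + 1/(2*(sqrt(6 + P))) = 16*P*r + 1/(2*sqrt(6 + P)) = 1/(2*sqrt(6 + P)) + 16*P*r)
X(-4, -1)*(48 + 69) = (1/(2*sqrt(6 - 4)) + 16*(-4)*(-1))*(48 + 69) = (1/(2*sqrt(2)) + 64)*117 = ((sqrt(2)/2)/2 + 64)*117 = (sqrt(2)/4 + 64)*117 = (64 + sqrt(2)/4)*117 = 7488 + 117*sqrt(2)/4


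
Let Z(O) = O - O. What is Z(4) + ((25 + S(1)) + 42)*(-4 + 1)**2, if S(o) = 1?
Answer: 612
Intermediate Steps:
Z(O) = 0
Z(4) + ((25 + S(1)) + 42)*(-4 + 1)**2 = 0 + ((25 + 1) + 42)*(-4 + 1)**2 = 0 + (26 + 42)*(-3)**2 = 0 + 68*9 = 0 + 612 = 612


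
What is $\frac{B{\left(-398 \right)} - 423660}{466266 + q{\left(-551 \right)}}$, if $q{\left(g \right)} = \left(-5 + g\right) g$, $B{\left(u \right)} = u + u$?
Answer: $- \frac{212228}{386311} \approx -0.54937$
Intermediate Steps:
$B{\left(u \right)} = 2 u$
$q{\left(g \right)} = g \left(-5 + g\right)$
$\frac{B{\left(-398 \right)} - 423660}{466266 + q{\left(-551 \right)}} = \frac{2 \left(-398\right) - 423660}{466266 - 551 \left(-5 - 551\right)} = \frac{-796 - 423660}{466266 - -306356} = - \frac{424456}{466266 + 306356} = - \frac{424456}{772622} = \left(-424456\right) \frac{1}{772622} = - \frac{212228}{386311}$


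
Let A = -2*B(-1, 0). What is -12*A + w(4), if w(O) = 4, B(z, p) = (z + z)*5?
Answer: -236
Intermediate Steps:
B(z, p) = 10*z (B(z, p) = (2*z)*5 = 10*z)
A = 20 (A = -20*(-1) = -2*(-10) = 20)
-12*A + w(4) = -12*20 + 4 = -240 + 4 = -236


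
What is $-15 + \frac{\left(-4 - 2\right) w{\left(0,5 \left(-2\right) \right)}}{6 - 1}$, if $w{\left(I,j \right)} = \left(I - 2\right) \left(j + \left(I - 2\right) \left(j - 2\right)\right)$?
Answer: $\frac{93}{5} \approx 18.6$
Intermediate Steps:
$w{\left(I,j \right)} = \left(-2 + I\right) \left(j + \left(-2 + I\right) \left(-2 + j\right)\right)$
$-15 + \frac{\left(-4 - 2\right) w{\left(0,5 \left(-2\right) \right)}}{6 - 1} = -15 + \frac{\left(-4 - 2\right) \left(-8 - 2 \cdot 0^{2} + 2 \cdot 5 \left(-2\right) + 8 \cdot 0 + 5 \left(-2\right) 0^{2} - 0 \cdot 5 \left(-2\right)\right)}{6 - 1} = -15 + \frac{\left(-6\right) \left(-8 - 0 + 2 \left(-10\right) + 0 - 0 - 0 \left(-10\right)\right)}{5} = -15 + - 6 \left(-8 + 0 - 20 + 0 + 0 + 0\right) \frac{1}{5} = -15 + \left(-6\right) \left(-28\right) \frac{1}{5} = -15 + 168 \cdot \frac{1}{5} = -15 + \frac{168}{5} = \frac{93}{5}$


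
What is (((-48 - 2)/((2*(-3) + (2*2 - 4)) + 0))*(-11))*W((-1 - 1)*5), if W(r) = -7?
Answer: 1925/3 ≈ 641.67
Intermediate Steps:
(((-48 - 2)/((2*(-3) + (2*2 - 4)) + 0))*(-11))*W((-1 - 1)*5) = (((-48 - 2)/((2*(-3) + (2*2 - 4)) + 0))*(-11))*(-7) = (-50/((-6 + (4 - 4)) + 0)*(-11))*(-7) = (-50/((-6 + 0) + 0)*(-11))*(-7) = (-50/(-6 + 0)*(-11))*(-7) = (-50/(-6)*(-11))*(-7) = (-50*(-⅙)*(-11))*(-7) = ((25/3)*(-11))*(-7) = -275/3*(-7) = 1925/3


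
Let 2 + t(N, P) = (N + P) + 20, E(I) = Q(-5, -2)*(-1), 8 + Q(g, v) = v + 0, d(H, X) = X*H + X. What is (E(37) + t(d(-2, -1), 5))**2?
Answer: 1156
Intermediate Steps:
d(H, X) = X + H*X (d(H, X) = H*X + X = X + H*X)
Q(g, v) = -8 + v (Q(g, v) = -8 + (v + 0) = -8 + v)
E(I) = 10 (E(I) = (-8 - 2)*(-1) = -10*(-1) = 10)
t(N, P) = 18 + N + P (t(N, P) = -2 + ((N + P) + 20) = -2 + (20 + N + P) = 18 + N + P)
(E(37) + t(d(-2, -1), 5))**2 = (10 + (18 - (1 - 2) + 5))**2 = (10 + (18 - 1*(-1) + 5))**2 = (10 + (18 + 1 + 5))**2 = (10 + 24)**2 = 34**2 = 1156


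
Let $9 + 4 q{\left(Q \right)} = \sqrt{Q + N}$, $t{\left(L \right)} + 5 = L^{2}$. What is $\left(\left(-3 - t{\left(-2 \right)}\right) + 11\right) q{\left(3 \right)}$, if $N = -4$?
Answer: $- \frac{81}{4} + \frac{9 i}{4} \approx -20.25 + 2.25 i$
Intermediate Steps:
$t{\left(L \right)} = -5 + L^{2}$
$q{\left(Q \right)} = - \frac{9}{4} + \frac{\sqrt{-4 + Q}}{4}$ ($q{\left(Q \right)} = - \frac{9}{4} + \frac{\sqrt{Q - 4}}{4} = - \frac{9}{4} + \frac{\sqrt{-4 + Q}}{4}$)
$\left(\left(-3 - t{\left(-2 \right)}\right) + 11\right) q{\left(3 \right)} = \left(\left(-3 - \left(-5 + \left(-2\right)^{2}\right)\right) + 11\right) \left(- \frac{9}{4} + \frac{\sqrt{-4 + 3}}{4}\right) = \left(\left(-3 - \left(-5 + 4\right)\right) + 11\right) \left(- \frac{9}{4} + \frac{\sqrt{-1}}{4}\right) = \left(\left(-3 - -1\right) + 11\right) \left(- \frac{9}{4} + \frac{i}{4}\right) = \left(\left(-3 + 1\right) + 11\right) \left(- \frac{9}{4} + \frac{i}{4}\right) = \left(-2 + 11\right) \left(- \frac{9}{4} + \frac{i}{4}\right) = 9 \left(- \frac{9}{4} + \frac{i}{4}\right) = - \frac{81}{4} + \frac{9 i}{4}$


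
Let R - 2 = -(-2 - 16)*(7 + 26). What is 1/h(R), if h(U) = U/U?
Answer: 1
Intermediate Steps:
R = 596 (R = 2 - (-2 - 16)*(7 + 26) = 2 - (-18)*33 = 2 - 1*(-594) = 2 + 594 = 596)
h(U) = 1
1/h(R) = 1/1 = 1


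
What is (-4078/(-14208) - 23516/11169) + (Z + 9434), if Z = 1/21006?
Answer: 291124662928723/30865040064 ≈ 9432.2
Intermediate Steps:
Z = 1/21006 ≈ 4.7605e-5
(-4078/(-14208) - 23516/11169) + (Z + 9434) = (-4078/(-14208) - 23516/11169) + (1/21006 + 9434) = (-4078*(-1/14208) - 23516*1/11169) + 198170605/21006 = (2039/7104 - 23516/11169) + 198170605/21006 = -48094691/26448192 + 198170605/21006 = 291124662928723/30865040064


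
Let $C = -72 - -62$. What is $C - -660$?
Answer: $650$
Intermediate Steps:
$C = -10$ ($C = -72 + 62 = -10$)
$C - -660 = -10 - -660 = -10 + 660 = 650$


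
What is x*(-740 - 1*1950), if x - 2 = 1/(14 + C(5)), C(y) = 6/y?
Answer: -211165/38 ≈ -5557.0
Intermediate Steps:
x = 157/76 (x = 2 + 1/(14 + 6/5) = 2 + 1/(76/5) = 2 + 5/76 = 157/76 ≈ 2.0658)
x*(-740 - 1*1950) = 157*(-740 - 1*1950)/76 = 157*(-740 - 1950)/76 = (157/76)*(-2690) = -211165/38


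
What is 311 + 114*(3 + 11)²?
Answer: 22655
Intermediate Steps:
311 + 114*(3 + 11)² = 311 + 114*14² = 311 + 114*196 = 311 + 22344 = 22655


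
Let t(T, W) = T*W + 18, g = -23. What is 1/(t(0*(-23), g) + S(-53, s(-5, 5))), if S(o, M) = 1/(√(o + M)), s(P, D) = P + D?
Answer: 954/17173 + I*√53/17173 ≈ 0.055552 + 0.00042393*I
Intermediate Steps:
t(T, W) = 18 + T*W
s(P, D) = D + P
S(o, M) = (M + o)^(-½) (S(o, M) = 1/(√(M + o)) = (M + o)^(-½))
1/(t(0*(-23), g) + S(-53, s(-5, 5))) = 1/((18 + (0*(-23))*(-23)) + ((5 - 5) - 53)^(-½)) = 1/((18 + 0*(-23)) + (0 - 53)^(-½)) = 1/((18 + 0) + (-53)^(-½)) = 1/(18 - I*√53/53)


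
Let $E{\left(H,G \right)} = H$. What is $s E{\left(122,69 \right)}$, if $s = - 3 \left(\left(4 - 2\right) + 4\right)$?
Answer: $-2196$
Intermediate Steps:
$s = -18$ ($s = - 3 \left(\left(4 - 2\right) + 4\right) = - 3 \left(2 + 4\right) = \left(-3\right) 6 = -18$)
$s E{\left(122,69 \right)} = \left(-18\right) 122 = -2196$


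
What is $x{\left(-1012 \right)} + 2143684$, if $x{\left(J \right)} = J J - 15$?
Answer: $3167813$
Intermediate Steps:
$x{\left(J \right)} = -15 + J^{2}$ ($x{\left(J \right)} = J^{2} - 15 = -15 + J^{2}$)
$x{\left(-1012 \right)} + 2143684 = \left(-15 + \left(-1012\right)^{2}\right) + 2143684 = \left(-15 + 1024144\right) + 2143684 = 1024129 + 2143684 = 3167813$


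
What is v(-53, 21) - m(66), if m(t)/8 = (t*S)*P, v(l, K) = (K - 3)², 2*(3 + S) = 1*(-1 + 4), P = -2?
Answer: -1260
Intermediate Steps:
S = -3/2 (S = -3 + (1*(-1 + 4))/2 = -3 + (1*3)/2 = -3 + (½)*3 = -3 + 3/2 = -3/2 ≈ -1.5000)
v(l, K) = (-3 + K)²
m(t) = 24*t (m(t) = 8*((t*(-3/2))*(-2)) = 8*(-3*t/2*(-2)) = 8*(3*t) = 24*t)
v(-53, 21) - m(66) = (-3 + 21)² - 24*66 = 18² - 1*1584 = 324 - 1584 = -1260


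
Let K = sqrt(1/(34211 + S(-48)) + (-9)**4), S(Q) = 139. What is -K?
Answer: -sqrt(309658862274)/6870 ≈ -81.000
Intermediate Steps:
K = sqrt(309658862274)/6870 (K = sqrt(1/(34211 + 139) + (-9)**4) = sqrt(1/34350 + 6561) = sqrt(225370351/34350) = sqrt(309658862274)/6870 ≈ 81.000)
-K = -sqrt(309658862274)/6870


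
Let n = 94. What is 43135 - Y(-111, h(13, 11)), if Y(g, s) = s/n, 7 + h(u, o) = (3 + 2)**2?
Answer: 2027336/47 ≈ 43135.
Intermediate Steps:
h(u, o) = 18 (h(u, o) = -7 + (3 + 2)**2 = -7 + 5**2 = -7 + 25 = 18)
Y(g, s) = s/94
43135 - Y(-111, h(13, 11)) = 43135 - 18/94 = 43135 - 1*9/47 = 43135 - 9/47 = 2027336/47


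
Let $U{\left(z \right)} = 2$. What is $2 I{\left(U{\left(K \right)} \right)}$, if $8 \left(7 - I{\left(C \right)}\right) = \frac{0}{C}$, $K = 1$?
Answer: $14$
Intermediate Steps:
$I{\left(C \right)} = 7$ ($I{\left(C \right)} = 7 - \frac{0 \frac{1}{C}}{8} = 7 - 0 = 7 + 0 = 7$)
$2 I{\left(U{\left(K \right)} \right)} = 2 \cdot 7 = 14$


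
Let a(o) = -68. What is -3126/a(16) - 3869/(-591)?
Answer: 1055279/20094 ≈ 52.517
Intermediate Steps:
-3126/a(16) - 3869/(-591) = -3126/(-68) - 3869/(-591) = -3126*(-1/68) - 3869*(-1/591) = 1563/34 + 3869/591 = 1055279/20094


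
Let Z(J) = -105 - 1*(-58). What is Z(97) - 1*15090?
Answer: -15137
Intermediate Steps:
Z(J) = -47 (Z(J) = -105 + 58 = -47)
Z(97) - 1*15090 = -47 - 1*15090 = -47 - 15090 = -15137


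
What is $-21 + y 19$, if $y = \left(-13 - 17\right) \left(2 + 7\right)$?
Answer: $-5151$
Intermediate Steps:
$y = -270$ ($y = \left(-30\right) 9 = -270$)
$-21 + y 19 = -21 - 5130 = -5151$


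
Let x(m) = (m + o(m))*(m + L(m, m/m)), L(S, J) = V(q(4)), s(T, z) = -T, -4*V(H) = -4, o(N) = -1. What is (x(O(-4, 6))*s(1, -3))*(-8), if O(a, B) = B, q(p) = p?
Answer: 280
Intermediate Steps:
V(H) = 1 (V(H) = -1/4*(-4) = 1)
L(S, J) = 1
x(m) = (1 + m)*(-1 + m) (x(m) = (m - 1)*(m + 1) = (-1 + m)*(1 + m) = (1 + m)*(-1 + m))
(x(O(-4, 6))*s(1, -3))*(-8) = ((-1 + 6**2)*(-1*1))*(-8) = ((-1 + 36)*(-1))*(-8) = (35*(-1))*(-8) = -35*(-8) = 280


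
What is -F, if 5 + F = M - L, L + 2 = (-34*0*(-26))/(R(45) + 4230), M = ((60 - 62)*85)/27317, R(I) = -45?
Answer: 82121/27317 ≈ 3.0062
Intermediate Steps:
M = -170/27317 (M = -2*85*(1/27317) = -170*1/27317 = -170/27317 ≈ -0.0062232)
L = -2 (L = -2 + (-34*0*(-26))/(-45 + 4230) = -2 + (0*(-26))/4185 = -2 + 0*(1/4185) = -2 + 0 = -2)
F = -82121/27317 (F = -5 + (-170/27317 - 1*(-2)) = -5 + (-170/27317 + 2) = -5 + 54464/27317 = -82121/27317 ≈ -3.0062)
-F = -1*(-82121/27317) = 82121/27317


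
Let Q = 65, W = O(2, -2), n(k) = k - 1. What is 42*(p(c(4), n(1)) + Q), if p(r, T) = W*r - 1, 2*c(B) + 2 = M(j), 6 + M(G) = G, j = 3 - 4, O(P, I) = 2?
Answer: 2310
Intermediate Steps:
j = -1
M(G) = -6 + G
n(k) = -1 + k
W = 2
c(B) = -9/2 (c(B) = -1 + (-6 - 1)/2 = -1 + (1/2)*(-7) = -1 - 7/2 = -9/2)
p(r, T) = -1 + 2*r (p(r, T) = 2*r - 1 = -1 + 2*r)
42*(p(c(4), n(1)) + Q) = 42*((-1 + 2*(-9/2)) + 65) = 42*((-1 - 9) + 65) = 42*(-10 + 65) = 42*55 = 2310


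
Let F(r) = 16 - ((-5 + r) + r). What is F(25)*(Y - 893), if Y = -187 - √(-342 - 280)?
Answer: 31320 + 29*I*√622 ≈ 31320.0 + 723.26*I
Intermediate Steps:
Y = -187 - I*√622 (Y = -187 - √(-622) = -187 - I*√622 ≈ -187.0 - 24.94*I)
F(r) = 21 - 2*r (F(r) = 16 - (-5 + 2*r) = 16 + (5 - 2*r) = 21 - 2*r)
F(25)*(Y - 893) = (21 - 2*25)*((-187 - I*√622) - 893) = (21 - 50)*(-1080 - I*√622) = -29*(-1080 - I*√622) = 31320 + 29*I*√622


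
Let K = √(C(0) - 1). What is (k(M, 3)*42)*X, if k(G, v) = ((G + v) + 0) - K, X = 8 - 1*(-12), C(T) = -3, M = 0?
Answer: 2520 - 1680*I ≈ 2520.0 - 1680.0*I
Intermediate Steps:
K = 2*I (K = √(-3 - 1) = √(-4) = 2*I ≈ 2.0*I)
X = 20 (X = 8 + 12 = 20)
k(G, v) = G + v - 2*I (k(G, v) = ((G + v) + 0) - 2*I = (G + v) - 2*I = G + v - 2*I)
(k(M, 3)*42)*X = ((0 + 3 - 2*I)*42)*20 = ((3 - 2*I)*42)*20 = (126 - 84*I)*20 = 2520 - 1680*I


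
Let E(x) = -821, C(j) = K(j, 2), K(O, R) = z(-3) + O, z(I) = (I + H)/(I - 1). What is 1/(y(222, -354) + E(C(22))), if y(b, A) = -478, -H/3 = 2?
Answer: -1/1299 ≈ -0.00076982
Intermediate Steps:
H = -6 (H = -3*2 = -6)
z(I) = (-6 + I)/(-1 + I) (z(I) = (I - 6)/(I - 1) = (-6 + I)/(-1 + I))
K(O, R) = 9/4 + O (K(O, R) = (-6 - 3)/(-1 - 3) + O = -9/(-4) + O = -¼*(-9) + O = 9/4 + O)
C(j) = 9/4 + j
1/(y(222, -354) + E(C(22))) = 1/(-478 - 821) = 1/(-1299) = -1/1299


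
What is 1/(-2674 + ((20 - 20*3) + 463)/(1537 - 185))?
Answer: -1352/3614825 ≈ -0.00037402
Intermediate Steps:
1/(-2674 + ((20 - 20*3) + 463)/(1537 - 185)) = 1/(-2674 + ((20 - 60) + 463)/1352) = 1/(-2674 + (-40 + 463)*(1/1352)) = 1/(-2674 + 423*(1/1352)) = 1/(-2674 + 423/1352) = 1/(-3614825/1352) = -1352/3614825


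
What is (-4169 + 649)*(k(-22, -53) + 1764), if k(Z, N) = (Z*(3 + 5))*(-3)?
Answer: -8067840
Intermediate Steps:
k(Z, N) = -24*Z (k(Z, N) = (Z*8)*(-3) = (8*Z)*(-3) = -24*Z)
(-4169 + 649)*(k(-22, -53) + 1764) = (-4169 + 649)*(-24*(-22) + 1764) = -3520*(528 + 1764) = -3520*2292 = -8067840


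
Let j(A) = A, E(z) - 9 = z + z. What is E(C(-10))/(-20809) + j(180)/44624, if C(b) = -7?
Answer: 992185/232145204 ≈ 0.0042740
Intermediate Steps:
E(z) = 9 + 2*z (E(z) = 9 + (z + z) = 9 + 2*z)
E(C(-10))/(-20809) + j(180)/44624 = (9 + 2*(-7))/(-20809) + 180/44624 = (9 - 14)*(-1/20809) + 180*(1/44624) = -5*(-1/20809) + 45/11156 = 5/20809 + 45/11156 = 992185/232145204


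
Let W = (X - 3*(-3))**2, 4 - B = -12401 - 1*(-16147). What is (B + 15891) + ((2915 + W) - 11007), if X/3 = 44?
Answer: 23938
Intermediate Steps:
X = 132 (X = 3*44 = 132)
B = -3742 (B = 4 - (-12401 - 1*(-16147)) = 4 - (-12401 + 16147) = 4 - 1*3746 = 4 - 3746 = -3742)
W = 19881 (W = (132 - 3*(-3))**2 = (132 + 9)**2 = 141**2 = 19881)
(B + 15891) + ((2915 + W) - 11007) = (-3742 + 15891) + ((2915 + 19881) - 11007) = 12149 + (22796 - 11007) = 12149 + 11789 = 23938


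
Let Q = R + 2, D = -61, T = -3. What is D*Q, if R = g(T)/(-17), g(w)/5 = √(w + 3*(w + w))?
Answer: -122 + 305*I*√21/17 ≈ -122.0 + 82.217*I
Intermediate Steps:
g(w) = 5*√7*√w (g(w) = 5*√(w + 3*(w + w)) = 5*√(w + 3*(2*w)) = 5*√(w + 6*w) = 5*√(7*w) = 5*(√7*√w) = 5*√7*√w)
R = -5*I*√21/17 (R = (5*√7*√(-3))/(-17) = (5*√7*(I*√3))*(-1/17) = (5*I*√21)*(-1/17) = -5*I*√21/17 ≈ -1.3478*I)
Q = 2 - 5*I*√21/17 (Q = -5*I*√21/17 + 2 = 2 - 5*I*√21/17 ≈ 2.0 - 1.3478*I)
D*Q = -61*(2 - 5*I*√21/17) = -122 + 305*I*√21/17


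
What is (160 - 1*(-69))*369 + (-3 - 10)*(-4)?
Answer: 84553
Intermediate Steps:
(160 - 1*(-69))*369 + (-3 - 10)*(-4) = (160 + 69)*369 - 13*(-4) = 229*369 + 52 = 84501 + 52 = 84553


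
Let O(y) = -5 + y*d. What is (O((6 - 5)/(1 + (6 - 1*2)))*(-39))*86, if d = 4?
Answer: 70434/5 ≈ 14087.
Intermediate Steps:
O(y) = -5 + 4*y (O(y) = -5 + y*4 = -5 + 4*y)
(O((6 - 5)/(1 + (6 - 1*2)))*(-39))*86 = ((-5 + 4*((6 - 5)/(1 + (6 - 1*2))))*(-39))*86 = ((-5 + 4*(1/(1 + (6 - 2))))*(-39))*86 = ((-5 + 4*(1/(1 + 4)))*(-39))*86 = ((-5 + 4*(1/5))*(-39))*86 = ((-5 + 4/5)*(-39))*86 = -21/5*(-39)*86 = (819/5)*86 = 70434/5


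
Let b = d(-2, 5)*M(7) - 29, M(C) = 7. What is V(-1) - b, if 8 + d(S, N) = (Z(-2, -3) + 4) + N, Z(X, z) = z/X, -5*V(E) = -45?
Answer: 41/2 ≈ 20.500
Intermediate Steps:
V(E) = 9 (V(E) = -⅕*(-45) = 9)
d(S, N) = -5/2 + N (d(S, N) = -8 + ((-3/(-2) + 4) + N) = -8 + ((-3*(-½) + 4) + N) = -8 + ((3/2 + 4) + N) = -8 + (11/2 + N) = -5/2 + N)
b = -23/2 (b = (-5/2 + 5)*7 - 29 = (5/2)*7 - 29 = 35/2 - 29 = -23/2 ≈ -11.500)
V(-1) - b = 9 - 1*(-23/2) = 9 + 23/2 = 41/2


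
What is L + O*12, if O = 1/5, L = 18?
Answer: 102/5 ≈ 20.400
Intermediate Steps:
O = ⅕ ≈ 0.20000
L + O*12 = 18 + (⅕)*12 = 18 + 12/5 = 102/5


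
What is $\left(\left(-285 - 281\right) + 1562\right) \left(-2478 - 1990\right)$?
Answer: $-4450128$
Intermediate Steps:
$\left(\left(-285 - 281\right) + 1562\right) \left(-2478 - 1990\right) = \left(-566 + 1562\right) \left(-4468\right) = 996 \left(-4468\right) = -4450128$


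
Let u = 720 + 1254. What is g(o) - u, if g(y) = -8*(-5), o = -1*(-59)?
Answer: -1934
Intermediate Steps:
o = 59
g(y) = 40
u = 1974
g(o) - u = 40 - 1*1974 = 40 - 1974 = -1934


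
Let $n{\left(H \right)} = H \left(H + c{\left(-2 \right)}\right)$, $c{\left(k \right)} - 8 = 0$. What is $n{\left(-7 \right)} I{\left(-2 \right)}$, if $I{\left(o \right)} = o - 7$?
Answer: $63$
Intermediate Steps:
$I{\left(o \right)} = -7 + o$
$c{\left(k \right)} = 8$ ($c{\left(k \right)} = 8 + 0 = 8$)
$n{\left(H \right)} = H \left(8 + H\right)$ ($n{\left(H \right)} = H \left(H + 8\right) = H \left(8 + H\right)$)
$n{\left(-7 \right)} I{\left(-2 \right)} = - 7 \left(8 - 7\right) \left(-7 - 2\right) = \left(-7\right) 1 \left(-9\right) = \left(-7\right) \left(-9\right) = 63$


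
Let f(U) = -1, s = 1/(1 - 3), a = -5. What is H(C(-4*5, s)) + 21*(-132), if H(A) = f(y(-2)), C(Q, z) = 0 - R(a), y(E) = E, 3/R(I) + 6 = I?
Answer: -2773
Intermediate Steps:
R(I) = 3/(-6 + I)
s = -½ (s = 1/(-2) = -½ ≈ -0.50000)
C(Q, z) = 3/11 (C(Q, z) = 0 - 3/(-6 - 5) = 0 - 3/(-11) = 0 - 3*(-1)/11 = 0 - 1*(-3/11) = 0 + 3/11 = 3/11)
H(A) = -1
H(C(-4*5, s)) + 21*(-132) = -1 + 21*(-132) = -1 - 2772 = -2773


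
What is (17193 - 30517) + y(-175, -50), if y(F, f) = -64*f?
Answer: -10124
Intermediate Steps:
(17193 - 30517) + y(-175, -50) = (17193 - 30517) - 64*(-50) = -13324 + 3200 = -10124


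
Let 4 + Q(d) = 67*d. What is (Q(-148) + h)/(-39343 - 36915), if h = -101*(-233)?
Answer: -13613/76258 ≈ -0.17851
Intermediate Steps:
Q(d) = -4 + 67*d
h = 23533
(Q(-148) + h)/(-39343 - 36915) = ((-4 + 67*(-148)) + 23533)/(-39343 - 36915) = ((-4 - 9916) + 23533)/(-76258) = (-9920 + 23533)*(-1/76258) = 13613*(-1/76258) = -13613/76258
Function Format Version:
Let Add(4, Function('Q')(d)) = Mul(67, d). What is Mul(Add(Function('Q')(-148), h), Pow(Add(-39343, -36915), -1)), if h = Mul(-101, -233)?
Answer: Rational(-13613, 76258) ≈ -0.17851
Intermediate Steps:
Function('Q')(d) = Add(-4, Mul(67, d))
h = 23533
Mul(Add(Function('Q')(-148), h), Pow(Add(-39343, -36915), -1)) = Mul(Add(Add(-4, Mul(67, -148)), 23533), Pow(Add(-39343, -36915), -1)) = Mul(Add(Add(-4, -9916), 23533), Pow(-76258, -1)) = Mul(Add(-9920, 23533), Rational(-1, 76258)) = Mul(13613, Rational(-1, 76258)) = Rational(-13613, 76258)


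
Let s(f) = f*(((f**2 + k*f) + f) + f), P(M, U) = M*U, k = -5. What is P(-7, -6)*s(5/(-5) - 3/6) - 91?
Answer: -2065/4 ≈ -516.25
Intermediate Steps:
s(f) = f*(f**2 - 3*f) (s(f) = f*(((f**2 - 5*f) + f) + f) = f*((f**2 - 4*f) + f) = f*(f**2 - 3*f))
P(-7, -6)*s(5/(-5) - 3/6) - 91 = (-7*(-6))*((5/(-5) - 3/6)**2*(-3 + (5/(-5) - 3/6))) - 91 = 42*((5*(-1/5) - 3*1/6)**2*(-3 + (5*(-1/5) - 3*1/6))) - 91 = 42*((-1 - 1/2)**2*(-3 + (-1 - 1/2))) - 91 = 42*((-3/2)**2*(-3 - 3/2)) - 91 = 42*((9/4)*(-9/2)) - 91 = 42*(-81/8) - 91 = -1701/4 - 91 = -2065/4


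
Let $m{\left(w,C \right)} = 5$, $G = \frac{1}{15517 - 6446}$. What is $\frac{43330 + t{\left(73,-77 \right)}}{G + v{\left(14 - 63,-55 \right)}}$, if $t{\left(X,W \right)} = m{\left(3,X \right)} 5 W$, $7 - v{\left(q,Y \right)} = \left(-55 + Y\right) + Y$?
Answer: $\frac{375584755}{1560213} \approx 240.73$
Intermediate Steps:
$G = \frac{1}{9071} \approx 0.00011024$
$v{\left(q,Y \right)} = 62 - 2 Y$ ($v{\left(q,Y \right)} = 7 - \left(\left(-55 + Y\right) + Y\right) = 7 - \left(-55 + 2 Y\right) = 62 - 2 Y$)
$t{\left(X,W \right)} = 25 W$ ($t{\left(X,W \right)} = 5 \cdot 5 W = 25 W$)
$\frac{43330 + t{\left(73,-77 \right)}}{G + v{\left(14 - 63,-55 \right)}} = \frac{43330 + 25 \left(-77\right)}{\frac{1}{9071} + \left(62 - -110\right)} = \frac{43330 - 1925}{\frac{1}{9071} + \left(62 + 110\right)} = \frac{41405}{\frac{1}{9071} + 172} = \frac{41405}{\frac{1560213}{9071}} = 41405 \cdot \frac{9071}{1560213} = \frac{375584755}{1560213}$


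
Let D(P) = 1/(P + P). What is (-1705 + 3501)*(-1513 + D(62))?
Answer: -84237339/31 ≈ -2.7173e+6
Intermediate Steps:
D(P) = 1/(2*P)
(-1705 + 3501)*(-1513 + D(62)) = (-1705 + 3501)*(-1513 + (½)/62) = 1796*(-1513 + (½)*(1/62)) = 1796*(-1513 + 1/124) = 1796*(-187611/124) = -84237339/31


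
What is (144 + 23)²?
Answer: 27889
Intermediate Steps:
(144 + 23)² = 167² = 27889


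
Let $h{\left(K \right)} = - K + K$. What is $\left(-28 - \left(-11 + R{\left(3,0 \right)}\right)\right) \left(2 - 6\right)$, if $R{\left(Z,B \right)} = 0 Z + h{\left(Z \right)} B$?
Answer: $68$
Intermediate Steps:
$h{\left(K \right)} = 0$
$R{\left(Z,B \right)} = 0$ ($R{\left(Z,B \right)} = 0 Z + 0 B = 0 + 0 = 0$)
$\left(-28 - \left(-11 + R{\left(3,0 \right)}\right)\right) \left(2 - 6\right) = \left(-28 + \left(11 - 0\right)\right) \left(2 - 6\right) = \left(-28 + \left(11 + 0\right)\right) \left(2 - 6\right) = \left(-28 + 11\right) \left(-4\right) = \left(-17\right) \left(-4\right) = 68$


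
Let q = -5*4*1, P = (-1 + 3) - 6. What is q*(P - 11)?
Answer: 300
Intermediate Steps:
P = -4 (P = 2 - 6 = -4)
q = -20 (q = -20*1 = -20)
q*(P - 11) = -20*(-4 - 11) = -20*(-15) = 300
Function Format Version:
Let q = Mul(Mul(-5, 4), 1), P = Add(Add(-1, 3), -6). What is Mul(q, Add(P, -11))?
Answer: 300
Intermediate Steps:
P = -4 (P = Add(2, -6) = -4)
q = -20 (q = Mul(-20, 1) = -20)
Mul(q, Add(P, -11)) = Mul(-20, Add(-4, -11)) = Mul(-20, -15) = 300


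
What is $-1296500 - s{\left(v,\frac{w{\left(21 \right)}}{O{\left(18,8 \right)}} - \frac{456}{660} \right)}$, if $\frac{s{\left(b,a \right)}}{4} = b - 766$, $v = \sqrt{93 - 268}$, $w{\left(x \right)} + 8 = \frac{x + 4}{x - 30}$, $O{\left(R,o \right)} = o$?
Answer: $-1293436 - 20 i \sqrt{7} \approx -1.2934 \cdot 10^{6} - 52.915 i$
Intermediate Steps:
$w{\left(x \right)} = -8 + \frac{4 + x}{-30 + x}$ ($w{\left(x \right)} = -8 + \frac{x + 4}{x - 30} = -8 + \frac{4 + x}{-30 + x}$)
$v = 5 i \sqrt{7}$ ($v = \sqrt{-175} = 5 i \sqrt{7} \approx 13.229 i$)
$s{\left(b,a \right)} = -3064 + 4 b$ ($s{\left(b,a \right)} = 4 \left(b - 766\right) = 4 \left(-766 + b\right) = -3064 + 4 b$)
$-1296500 - s{\left(v,\frac{w{\left(21 \right)}}{O{\left(18,8 \right)}} - \frac{456}{660} \right)} = -1296500 - \left(-3064 + 4 \cdot 5 i \sqrt{7}\right) = -1296500 - \left(-3064 + 20 i \sqrt{7}\right) = -1296500 + \left(3064 - 20 i \sqrt{7}\right) = -1293436 - 20 i \sqrt{7}$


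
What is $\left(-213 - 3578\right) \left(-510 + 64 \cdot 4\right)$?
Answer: $962914$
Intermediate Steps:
$\left(-213 - 3578\right) \left(-510 + 64 \cdot 4\right) = - 3791 \left(-510 + 256\right) = \left(-3791\right) \left(-254\right) = 962914$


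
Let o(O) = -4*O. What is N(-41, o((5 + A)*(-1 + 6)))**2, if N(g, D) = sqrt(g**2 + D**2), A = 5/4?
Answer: 17306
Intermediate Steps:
A = 5/4 (A = 5*(1/4) = 5/4 ≈ 1.2500)
N(g, D) = sqrt(D**2 + g**2)
N(-41, o((5 + A)*(-1 + 6)))**2 = (sqrt((-4*(5 + 5/4)*(-1 + 6))**2 + (-41)**2))**2 = (sqrt((-25*5)**2 + 1681))**2 = (sqrt((-4*125/4)**2 + 1681))**2 = (sqrt((-125)**2 + 1681))**2 = (sqrt(15625 + 1681))**2 = (sqrt(17306))**2 = 17306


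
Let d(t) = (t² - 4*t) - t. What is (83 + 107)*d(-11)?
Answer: 33440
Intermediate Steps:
d(t) = t² - 5*t
(83 + 107)*d(-11) = (83 + 107)*(-11*(-5 - 11)) = 190*(-11*(-16)) = 190*176 = 33440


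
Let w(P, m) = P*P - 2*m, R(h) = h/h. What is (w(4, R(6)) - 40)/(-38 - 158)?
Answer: 13/98 ≈ 0.13265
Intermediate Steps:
R(h) = 1
w(P, m) = P² - 2*m
(w(4, R(6)) - 40)/(-38 - 158) = ((4² - 2*1) - 40)/(-38 - 158) = ((16 - 2) - 40)/(-196) = -(14 - 40)/196 = -1/196*(-26) = 13/98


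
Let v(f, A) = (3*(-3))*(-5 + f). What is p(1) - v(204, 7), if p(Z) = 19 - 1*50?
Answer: 1760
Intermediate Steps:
v(f, A) = 45 - 9*f (v(f, A) = -9*(-5 + f) = 45 - 9*f)
p(Z) = -31 (p(Z) = 19 - 50 = -31)
p(1) - v(204, 7) = -31 - (45 - 9*204) = -31 - (45 - 1836) = -31 - 1*(-1791) = -31 + 1791 = 1760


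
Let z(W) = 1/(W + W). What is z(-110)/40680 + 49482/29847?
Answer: 147614692451/89039570400 ≈ 1.6579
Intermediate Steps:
z(W) = 1/(2*W)
z(-110)/40680 + 49482/29847 = ((1/2)/(-110))/40680 + 49482/29847 = ((1/2)*(-1/110))*(1/40680) + 49482*(1/29847) = -1/220*1/40680 + 16494/9949 = -1/8949600 + 16494/9949 = 147614692451/89039570400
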